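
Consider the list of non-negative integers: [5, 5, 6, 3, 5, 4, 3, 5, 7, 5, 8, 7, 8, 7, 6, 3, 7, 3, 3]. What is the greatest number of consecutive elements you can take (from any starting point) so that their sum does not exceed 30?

6

[5] sum 5 len 1
[5, 5] sum 10 len 2
[5, 5, 6] sum 16 len 3
[5, 5, 6, 3] sum 19 len 4
[5, 5, 6, 3, 5] sum 24 len 5
[5, 5, 6, 3, 5, 4] sum 28 len 6
[5, 6, 3, 5, 4, 3] sum 26 len 6
[6, 3, 5, 4, 3, 5] sum 26 len 6
[3, 5, 4, 3, 5, 7] sum 27 len 6
[5, 4, 3, 5, 7, 5] sum 29 len 6
[3, 5, 7, 5, 8] sum 28 len 5
[7, 5, 8, 7] sum 27 len 4
[5, 8, 7, 8] sum 28 len 4
[8, 7, 8, 7] sum 30 len 4
[7, 8, 7, 6] sum 28 len 4
[8, 7, 6, 3] sum 24 len 4
[7, 6, 3, 7] sum 23 len 4
[7, 6, 3, 7, 3] sum 26 len 5
[7, 6, 3, 7, 3, 3] sum 29 len 6
Longest length seen: 6.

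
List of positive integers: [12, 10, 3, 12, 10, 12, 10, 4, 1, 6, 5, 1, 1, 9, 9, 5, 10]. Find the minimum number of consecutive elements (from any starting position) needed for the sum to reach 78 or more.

add 12: running sum 12 < 78
add 10: running sum 22 < 78
add 3: running sum 25 < 78
add 12: running sum 37 < 78
add 10: running sum 47 < 78
add 12: running sum 59 < 78
add 10: running sum 69 < 78
add 4: running sum 73 < 78
add 1: running sum 74 < 78
end 9: [12, 10, 3, 12, 10, 12, 10, 4, 1, 6] sum 80, len 10
end 10: [12, 10, 3, 12, 10, 12, 10, 4, 1, 6, 5] sum 85, len 11
end 11: [12, 10, 3, 12, 10, 12, 10, 4, 1, 6, 5, 1] sum 86, len 12
end 12: [12, 10, 3, 12, 10, 12, 10, 4, 1, 6, 5, 1, 1] sum 87, len 13
end 13: [10, 3, 12, 10, 12, 10, 4, 1, 6, 5, 1, 1, 9] sum 84, len 13
end 14: [12, 10, 12, 10, 4, 1, 6, 5, 1, 1, 9, 9] sum 80, len 12
end 15: [12, 10, 12, 10, 4, 1, 6, 5, 1, 1, 9, 9, 5] sum 85, len 13
end 16: [10, 12, 10, 4, 1, 6, 5, 1, 1, 9, 9, 5, 10] sum 83, len 13
Shortest qualifying length: 10.

10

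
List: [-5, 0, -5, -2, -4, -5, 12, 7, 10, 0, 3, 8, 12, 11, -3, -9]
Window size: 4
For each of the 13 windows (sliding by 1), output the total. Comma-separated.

-12, -11, -16, 1, 10, 24, 29, 20, 21, 23, 34, 28, 11

Sliding a size-4 window across the 16 values:
(-5, 0, -5, -2) → sum -12
(0, -5, -2, -4) → sum -11
(-5, -2, -4, -5) → sum -16
(-2, -4, -5, 12) → sum 1
(-4, -5, 12, 7) → sum 10
(-5, 12, 7, 10) → sum 24
(12, 7, 10, 0) → sum 29
(7, 10, 0, 3) → sum 20
(10, 0, 3, 8) → sum 21
(0, 3, 8, 12) → sum 23
(3, 8, 12, 11) → sum 34
(8, 12, 11, -3) → sum 28
(12, 11, -3, -9) → sum 11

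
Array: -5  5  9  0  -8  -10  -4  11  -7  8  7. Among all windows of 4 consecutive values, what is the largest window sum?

19

[-5, 5, 9, 0] → sum 9
[5, 9, 0, -8] → sum 6
[9, 0, -8, -10] → sum -9
[0, -8, -10, -4] → sum -22
[-8, -10, -4, 11] → sum -11
[-10, -4, 11, -7] → sum -10
[-4, 11, -7, 8] → sum 8
[11, -7, 8, 7] → sum 19
Largest of these is 19.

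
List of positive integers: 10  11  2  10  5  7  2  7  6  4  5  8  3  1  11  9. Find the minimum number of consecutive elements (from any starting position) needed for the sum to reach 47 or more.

add 10: running sum 10 < 47
add 11: running sum 21 < 47
add 2: running sum 23 < 47
add 10: running sum 33 < 47
add 5: running sum 38 < 47
add 7: running sum 45 < 47
end 6: [10, 11, 2, 10, 5, 7, 2] sum 47, len 7
end 7: [10, 11, 2, 10, 5, 7, 2, 7] sum 54, len 8
end 8: [11, 2, 10, 5, 7, 2, 7, 6] sum 50, len 8
end 9: [11, 2, 10, 5, 7, 2, 7, 6, 4] sum 54, len 9
end 10: [2, 10, 5, 7, 2, 7, 6, 4, 5] sum 48, len 9
end 11: [10, 5, 7, 2, 7, 6, 4, 5, 8] sum 54, len 9
end 12: [5, 7, 2, 7, 6, 4, 5, 8, 3] sum 47, len 9
end 13: [5, 7, 2, 7, 6, 4, 5, 8, 3, 1] sum 48, len 10
end 14: [2, 7, 6, 4, 5, 8, 3, 1, 11] sum 47, len 9
end 15: [6, 4, 5, 8, 3, 1, 11, 9] sum 47, len 8
Shortest qualifying length: 7.

7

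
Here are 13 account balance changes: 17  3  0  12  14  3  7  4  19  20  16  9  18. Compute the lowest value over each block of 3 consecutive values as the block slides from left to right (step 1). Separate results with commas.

[17, 3, 0] → min 0
[3, 0, 12] → min 0
[0, 12, 14] → min 0
[12, 14, 3] → min 3
[14, 3, 7] → min 3
[3, 7, 4] → min 3
[7, 4, 19] → min 4
[4, 19, 20] → min 4
[19, 20, 16] → min 16
[20, 16, 9] → min 9
[16, 9, 18] → min 9

0, 0, 0, 3, 3, 3, 4, 4, 16, 9, 9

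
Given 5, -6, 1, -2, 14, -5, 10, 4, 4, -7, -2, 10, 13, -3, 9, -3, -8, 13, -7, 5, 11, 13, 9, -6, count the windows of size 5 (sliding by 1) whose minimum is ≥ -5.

5

5 -6 1 -2 14 → min -6
-6 1 -2 14 -5 → min -6
1 -2 14 -5 10 → min -5  ≥ -5 ✓
-2 14 -5 10 4 → min -5  ≥ -5 ✓
14 -5 10 4 4 → min -5  ≥ -5 ✓
-5 10 4 4 -7 → min -7
10 4 4 -7 -2 → min -7
4 4 -7 -2 10 → min -7
4 -7 -2 10 13 → min -7
-7 -2 10 13 -3 → min -7
-2 10 13 -3 9 → min -3  ≥ -5 ✓
10 13 -3 9 -3 → min -3  ≥ -5 ✓
13 -3 9 -3 -8 → min -8
-3 9 -3 -8 13 → min -8
9 -3 -8 13 -7 → min -8
-3 -8 13 -7 5 → min -8
-8 13 -7 5 11 → min -8
13 -7 5 11 13 → min -7
-7 5 11 13 9 → min -7
5 11 13 9 -6 → min -6
5 windows satisfy the condition.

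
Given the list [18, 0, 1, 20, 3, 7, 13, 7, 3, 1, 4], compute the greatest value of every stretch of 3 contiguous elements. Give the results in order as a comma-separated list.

18, 20, 20, 20, 13, 13, 13, 7, 4

(18, 0, 1) → max 18
(0, 1, 20) → max 20
(1, 20, 3) → max 20
(20, 3, 7) → max 20
(3, 7, 13) → max 13
(7, 13, 7) → max 13
(13, 7, 3) → max 13
(7, 3, 1) → max 7
(3, 1, 4) → max 4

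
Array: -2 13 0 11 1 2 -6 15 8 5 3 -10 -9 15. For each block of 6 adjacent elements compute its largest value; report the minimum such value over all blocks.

13

Window maxs for each of the 9 positions:
[-2, 13, 0, 11, 1, 2] → max 13
[13, 0, 11, 1, 2, -6] → max 13
[0, 11, 1, 2, -6, 15] → max 15
[11, 1, 2, -6, 15, 8] → max 15
[1, 2, -6, 15, 8, 5] → max 15
[2, -6, 15, 8, 5, 3] → max 15
[-6, 15, 8, 5, 3, -10] → max 15
[15, 8, 5, 3, -10, -9] → max 15
[8, 5, 3, -10, -9, 15] → max 15
Minimum of these is 13.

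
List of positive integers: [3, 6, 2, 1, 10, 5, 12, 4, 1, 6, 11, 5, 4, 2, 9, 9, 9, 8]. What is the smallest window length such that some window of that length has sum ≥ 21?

add 3: running sum 3 < 21
add 6: running sum 9 < 21
add 2: running sum 11 < 21
add 1: running sum 12 < 21
add 10: shortest ending here [3, 6, 2, 1, 10] sum 22, len 5
add 5: shortest ending here [6, 2, 1, 10, 5] sum 24, len 5
add 12: shortest ending here [10, 5, 12] sum 27, len 3
add 4: shortest ending here [5, 12, 4] sum 21, len 3
add 1: shortest ending here [5, 12, 4, 1] sum 22, len 4
add 6: shortest ending here [12, 4, 1, 6] sum 23, len 4
add 11: shortest ending here [4, 1, 6, 11] sum 22, len 4
add 5: shortest ending here [6, 11, 5] sum 22, len 3
add 4: shortest ending here [6, 11, 5, 4] sum 26, len 4
add 2: shortest ending here [11, 5, 4, 2] sum 22, len 4
add 9: shortest ending here [11, 5, 4, 2, 9] sum 31, len 5
add 9: shortest ending here [4, 2, 9, 9] sum 24, len 4
add 9: shortest ending here [9, 9, 9] sum 27, len 3
add 8: shortest ending here [9, 9, 8] sum 26, len 3
Shortest qualifying length: 3.

3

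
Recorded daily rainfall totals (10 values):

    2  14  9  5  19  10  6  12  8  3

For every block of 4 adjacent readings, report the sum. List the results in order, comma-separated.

2 14 9 5 → sum 30
14 9 5 19 → sum 47
9 5 19 10 → sum 43
5 19 10 6 → sum 40
19 10 6 12 → sum 47
10 6 12 8 → sum 36
6 12 8 3 → sum 29

30, 47, 43, 40, 47, 36, 29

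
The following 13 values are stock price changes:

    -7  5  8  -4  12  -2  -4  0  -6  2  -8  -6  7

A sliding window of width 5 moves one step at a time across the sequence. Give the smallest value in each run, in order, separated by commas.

[-7, 5, 8, -4, 12] → min -7
[5, 8, -4, 12, -2] → min -4
[8, -4, 12, -2, -4] → min -4
[-4, 12, -2, -4, 0] → min -4
[12, -2, -4, 0, -6] → min -6
[-2, -4, 0, -6, 2] → min -6
[-4, 0, -6, 2, -8] → min -8
[0, -6, 2, -8, -6] → min -8
[-6, 2, -8, -6, 7] → min -8

-7, -4, -4, -4, -6, -6, -8, -8, -8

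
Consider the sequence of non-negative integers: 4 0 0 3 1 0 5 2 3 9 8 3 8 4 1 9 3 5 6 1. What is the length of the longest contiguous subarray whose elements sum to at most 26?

Extend to the right; shrink from the left whenever the sum exceeds 26:
add 4: [4] sum 4, len 1
add 0: [4, 0] sum 4, len 2
add 0: [4, 0, 0] sum 4, len 3
add 3: [4, 0, 0, 3] sum 7, len 4
add 1: [4, 0, 0, 3, 1] sum 8, len 5
add 0: [4, 0, 0, 3, 1, 0] sum 8, len 6
add 5: [4, 0, 0, 3, 1, 0, 5] sum 13, len 7
add 2: [4, 0, 0, 3, 1, 0, 5, 2] sum 15, len 8
add 3: [4, 0, 0, 3, 1, 0, 5, 2, 3] sum 18, len 9
add 9: [0, 0, 3, 1, 0, 5, 2, 3, 9] sum 23, len 9
add 8: [2, 3, 9, 8] sum 22, len 4
add 3: [2, 3, 9, 8, 3] sum 25, len 5
add 8: [8, 3, 8] sum 19, len 3
add 4: [8, 3, 8, 4] sum 23, len 4
add 1: [8, 3, 8, 4, 1] sum 24, len 5
add 9: [3, 8, 4, 1, 9] sum 25, len 5
add 3: [8, 4, 1, 9, 3] sum 25, len 5
add 5: [4, 1, 9, 3, 5] sum 22, len 5
add 6: [1, 9, 3, 5, 6] sum 24, len 5
add 1: [1, 9, 3, 5, 6, 1] sum 25, len 6
Longest length seen: 9.

9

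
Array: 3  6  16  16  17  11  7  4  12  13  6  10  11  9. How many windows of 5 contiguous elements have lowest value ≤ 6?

9

[3, 6, 16, 16, 17] → min 3  ≤ 6 ✓
[6, 16, 16, 17, 11] → min 6  ≤ 6 ✓
[16, 16, 17, 11, 7] → min 7
[16, 17, 11, 7, 4] → min 4  ≤ 6 ✓
[17, 11, 7, 4, 12] → min 4  ≤ 6 ✓
[11, 7, 4, 12, 13] → min 4  ≤ 6 ✓
[7, 4, 12, 13, 6] → min 4  ≤ 6 ✓
[4, 12, 13, 6, 10] → min 4  ≤ 6 ✓
[12, 13, 6, 10, 11] → min 6  ≤ 6 ✓
[13, 6, 10, 11, 9] → min 6  ≤ 6 ✓
9 windows satisfy the condition.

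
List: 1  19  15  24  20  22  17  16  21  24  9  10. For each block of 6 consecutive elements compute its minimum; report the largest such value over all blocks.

1 19 15 24 20 22 → min 1
19 15 24 20 22 17 → min 15
15 24 20 22 17 16 → min 15
24 20 22 17 16 21 → min 16
20 22 17 16 21 24 → min 16
22 17 16 21 24 9 → min 9
17 16 21 24 9 10 → min 9
Largest of these is 16.

16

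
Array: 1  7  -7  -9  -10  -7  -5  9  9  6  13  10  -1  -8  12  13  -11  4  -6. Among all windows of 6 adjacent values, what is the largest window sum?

1 7 -7 -9 -10 -7 → sum -25
7 -7 -9 -10 -7 -5 → sum -31
-7 -9 -10 -7 -5 9 → sum -29
-9 -10 -7 -5 9 9 → sum -13
-10 -7 -5 9 9 6 → sum 2
-7 -5 9 9 6 13 → sum 25
-5 9 9 6 13 10 → sum 42
9 9 6 13 10 -1 → sum 46
9 6 13 10 -1 -8 → sum 29
6 13 10 -1 -8 12 → sum 32
13 10 -1 -8 12 13 → sum 39
10 -1 -8 12 13 -11 → sum 15
-1 -8 12 13 -11 4 → sum 9
-8 12 13 -11 4 -6 → sum 4
Largest of these is 46.

46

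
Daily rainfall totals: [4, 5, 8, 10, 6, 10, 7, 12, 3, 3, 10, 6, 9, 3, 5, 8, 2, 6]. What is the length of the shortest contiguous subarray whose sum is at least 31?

4

add 4: running sum 4 < 31
add 5: running sum 9 < 31
add 8: running sum 17 < 31
add 10: running sum 27 < 31
add 6: shortest ending here [4, 5, 8, 10, 6] sum 33, len 5
add 10: shortest ending here [8, 10, 6, 10] sum 34, len 4
add 7: shortest ending here [10, 6, 10, 7] sum 33, len 4
add 12: shortest ending here [6, 10, 7, 12] sum 35, len 4
add 3: shortest ending here [10, 7, 12, 3] sum 32, len 4
add 3: shortest ending here [10, 7, 12, 3, 3] sum 35, len 5
add 10: shortest ending here [7, 12, 3, 3, 10] sum 35, len 5
add 6: shortest ending here [12, 3, 3, 10, 6] sum 34, len 5
add 9: shortest ending here [3, 3, 10, 6, 9] sum 31, len 5
add 3: shortest ending here [3, 10, 6, 9, 3] sum 31, len 5
add 5: shortest ending here [10, 6, 9, 3, 5] sum 33, len 5
add 8: shortest ending here [6, 9, 3, 5, 8] sum 31, len 5
add 2: shortest ending here [6, 9, 3, 5, 8, 2] sum 33, len 6
add 6: shortest ending here [9, 3, 5, 8, 2, 6] sum 33, len 6
Shortest qualifying length: 4.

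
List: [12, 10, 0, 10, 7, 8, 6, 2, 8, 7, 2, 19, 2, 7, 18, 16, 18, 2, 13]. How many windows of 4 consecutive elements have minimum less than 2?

[12, 10, 0, 10] → min 0  < 2 ✓
[10, 0, 10, 7] → min 0  < 2 ✓
[0, 10, 7, 8] → min 0  < 2 ✓
[10, 7, 8, 6] → min 6
[7, 8, 6, 2] → min 2
[8, 6, 2, 8] → min 2
[6, 2, 8, 7] → min 2
[2, 8, 7, 2] → min 2
[8, 7, 2, 19] → min 2
[7, 2, 19, 2] → min 2
[2, 19, 2, 7] → min 2
[19, 2, 7, 18] → min 2
[2, 7, 18, 16] → min 2
[7, 18, 16, 18] → min 7
[18, 16, 18, 2] → min 2
[16, 18, 2, 13] → min 2
3 windows satisfy the condition.

3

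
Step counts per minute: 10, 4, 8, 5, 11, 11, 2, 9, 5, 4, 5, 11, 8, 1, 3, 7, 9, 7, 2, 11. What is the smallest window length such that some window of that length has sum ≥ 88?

add 10: running sum 10 < 88
add 4: running sum 14 < 88
add 8: running sum 22 < 88
add 5: running sum 27 < 88
add 11: running sum 38 < 88
add 11: running sum 49 < 88
add 2: running sum 51 < 88
add 9: running sum 60 < 88
add 5: running sum 65 < 88
add 4: running sum 69 < 88
add 5: running sum 74 < 88
add 11: running sum 85 < 88
add 8: shortest ending here [10, 4, 8, 5, 11, 11, 2, 9, 5, 4, 5, 11, 8] sum 93, len 13
add 1: shortest ending here [10, 4, 8, 5, 11, 11, 2, 9, 5, 4, 5, 11, 8, 1] sum 94, len 14
add 3: shortest ending here [10, 4, 8, 5, 11, 11, 2, 9, 5, 4, 5, 11, 8, 1, 3] sum 97, len 15
add 7: shortest ending here [8, 5, 11, 11, 2, 9, 5, 4, 5, 11, 8, 1, 3, 7] sum 90, len 14
add 9: shortest ending here [5, 11, 11, 2, 9, 5, 4, 5, 11, 8, 1, 3, 7, 9] sum 91, len 14
add 7: shortest ending here [11, 11, 2, 9, 5, 4, 5, 11, 8, 1, 3, 7, 9, 7] sum 93, len 14
add 2: shortest ending here [11, 11, 2, 9, 5, 4, 5, 11, 8, 1, 3, 7, 9, 7, 2] sum 95, len 15
add 11: shortest ending here [11, 2, 9, 5, 4, 5, 11, 8, 1, 3, 7, 9, 7, 2, 11] sum 95, len 15
Shortest qualifying length: 13.

13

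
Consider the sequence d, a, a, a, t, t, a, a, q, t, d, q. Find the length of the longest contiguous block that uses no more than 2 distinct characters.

add d: window [d] (1 distinct), len 1
add a: window [d, a] (2 distinct), len 2
add a: window [d, a, a] (2 distinct), len 3
add a: window [d, a, a, a] (2 distinct), len 4
add t: window [a, a, a, t] (2 distinct), len 4
add t: window [a, a, a, t, t] (2 distinct), len 5
add a: window [a, a, a, t, t, a] (2 distinct), len 6
add a: window [a, a, a, t, t, a, a] (2 distinct), len 7
add q: window [a, a, q] (2 distinct), len 3
add t: window [q, t] (2 distinct), len 2
add d: window [t, d] (2 distinct), len 2
add q: window [d, q] (2 distinct), len 2
Longest length with ≤2 distinct: 7.

7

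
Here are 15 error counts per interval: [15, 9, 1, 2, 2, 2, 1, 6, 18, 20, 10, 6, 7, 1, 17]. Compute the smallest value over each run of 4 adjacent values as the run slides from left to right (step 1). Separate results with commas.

1, 1, 1, 1, 1, 1, 1, 6, 6, 6, 1, 1

[15, 9, 1, 2] → min 1
[9, 1, 2, 2] → min 1
[1, 2, 2, 2] → min 1
[2, 2, 2, 1] → min 1
[2, 2, 1, 6] → min 1
[2, 1, 6, 18] → min 1
[1, 6, 18, 20] → min 1
[6, 18, 20, 10] → min 6
[18, 20, 10, 6] → min 6
[20, 10, 6, 7] → min 6
[10, 6, 7, 1] → min 1
[6, 7, 1, 17] → min 1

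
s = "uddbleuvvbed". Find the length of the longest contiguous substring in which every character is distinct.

[u] len 1
[u, d] len 2
[d] len 1
[d, b] len 2
[d, b, l] len 3
[d, b, l, e] len 4
[d, b, l, e, u] len 5
[d, b, l, e, u, v] len 6
[v] len 1
[v, b] len 2
[v, b, e] len 3
[v, b, e, d] len 4
Longest all-distinct length: 6.

6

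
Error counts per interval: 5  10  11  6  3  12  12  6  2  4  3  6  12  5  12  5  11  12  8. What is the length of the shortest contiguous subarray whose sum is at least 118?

16

add 5: running sum 5 < 118
add 10: running sum 15 < 118
add 11: running sum 26 < 118
add 6: running sum 32 < 118
add 3: running sum 35 < 118
add 12: running sum 47 < 118
add 12: running sum 59 < 118
add 6: running sum 65 < 118
add 2: running sum 67 < 118
add 4: running sum 71 < 118
add 3: running sum 74 < 118
add 6: running sum 80 < 118
add 12: running sum 92 < 118
add 5: running sum 97 < 118
add 12: running sum 109 < 118
add 5: running sum 114 < 118
add 11: shortest ending here [10, 11, 6, 3, 12, 12, 6, 2, 4, 3, 6, 12, 5, 12, 5, 11] sum 120, len 16
add 12: shortest ending here [11, 6, 3, 12, 12, 6, 2, 4, 3, 6, 12, 5, 12, 5, 11, 12] sum 122, len 16
add 8: shortest ending here [6, 3, 12, 12, 6, 2, 4, 3, 6, 12, 5, 12, 5, 11, 12, 8] sum 119, len 16
Shortest qualifying length: 16.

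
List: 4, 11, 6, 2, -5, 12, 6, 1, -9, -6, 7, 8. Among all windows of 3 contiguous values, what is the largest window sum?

Window sums for each of the 10 positions:
4 11 6 → sum 21
11 6 2 → sum 19
6 2 -5 → sum 3
2 -5 12 → sum 9
-5 12 6 → sum 13
12 6 1 → sum 19
6 1 -9 → sum -2
1 -9 -6 → sum -14
-9 -6 7 → sum -8
-6 7 8 → sum 9
Largest of these is 21.

21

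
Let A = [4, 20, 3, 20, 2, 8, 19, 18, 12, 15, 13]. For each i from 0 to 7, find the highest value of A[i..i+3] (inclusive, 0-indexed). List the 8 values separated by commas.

[4, 20, 3, 20] → max 20
[20, 3, 20, 2] → max 20
[3, 20, 2, 8] → max 20
[20, 2, 8, 19] → max 20
[2, 8, 19, 18] → max 19
[8, 19, 18, 12] → max 19
[19, 18, 12, 15] → max 19
[18, 12, 15, 13] → max 18

20, 20, 20, 20, 19, 19, 19, 18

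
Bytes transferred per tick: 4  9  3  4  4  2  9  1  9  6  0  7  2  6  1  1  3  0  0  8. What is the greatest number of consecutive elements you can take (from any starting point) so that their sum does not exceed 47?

14

Extend to the right; shrink from the left whenever the sum exceeds 47:
[4] sum 4 len 1
[4, 9] sum 13 len 2
[4, 9, 3] sum 16 len 3
[4, 9, 3, 4] sum 20 len 4
[4, 9, 3, 4, 4] sum 24 len 5
[4, 9, 3, 4, 4, 2] sum 26 len 6
[4, 9, 3, 4, 4, 2, 9] sum 35 len 7
[4, 9, 3, 4, 4, 2, 9, 1] sum 36 len 8
[4, 9, 3, 4, 4, 2, 9, 1, 9] sum 45 len 9
[9, 3, 4, 4, 2, 9, 1, 9, 6] sum 47 len 9
[9, 3, 4, 4, 2, 9, 1, 9, 6, 0] sum 47 len 10
[3, 4, 4, 2, 9, 1, 9, 6, 0, 7] sum 45 len 10
[3, 4, 4, 2, 9, 1, 9, 6, 0, 7, 2] sum 47 len 11
[4, 2, 9, 1, 9, 6, 0, 7, 2, 6] sum 46 len 10
[4, 2, 9, 1, 9, 6, 0, 7, 2, 6, 1] sum 47 len 11
[2, 9, 1, 9, 6, 0, 7, 2, 6, 1, 1] sum 44 len 11
[2, 9, 1, 9, 6, 0, 7, 2, 6, 1, 1, 3] sum 47 len 12
[2, 9, 1, 9, 6, 0, 7, 2, 6, 1, 1, 3, 0] sum 47 len 13
[2, 9, 1, 9, 6, 0, 7, 2, 6, 1, 1, 3, 0, 0] sum 47 len 14
[1, 9, 6, 0, 7, 2, 6, 1, 1, 3, 0, 0, 8] sum 44 len 13
Longest length seen: 14.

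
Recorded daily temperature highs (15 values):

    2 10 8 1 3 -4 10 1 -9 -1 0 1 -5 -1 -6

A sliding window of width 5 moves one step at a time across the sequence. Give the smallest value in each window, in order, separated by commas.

1, -4, -4, -4, -9, -9, -9, -9, -9, -5, -6

(2, 10, 8, 1, 3) → min 1
(10, 8, 1, 3, -4) → min -4
(8, 1, 3, -4, 10) → min -4
(1, 3, -4, 10, 1) → min -4
(3, -4, 10, 1, -9) → min -9
(-4, 10, 1, -9, -1) → min -9
(10, 1, -9, -1, 0) → min -9
(1, -9, -1, 0, 1) → min -9
(-9, -1, 0, 1, -5) → min -9
(-1, 0, 1, -5, -1) → min -5
(0, 1, -5, -1, -6) → min -6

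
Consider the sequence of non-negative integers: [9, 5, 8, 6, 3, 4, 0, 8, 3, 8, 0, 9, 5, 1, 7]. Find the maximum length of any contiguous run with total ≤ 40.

→ 9: sum 9, len 1
→ 5: sum 14, len 2
→ 8: sum 22, len 3
→ 6: sum 28, len 4
→ 3: sum 31, len 5
→ 4: sum 35, len 6
→ 0: sum 35, len 7
→ 8 (dropped 9): sum 34, len 7
→ 3: sum 37, len 8
→ 8 (dropped 5): sum 40, len 8
→ 0: sum 40, len 9
→ 9 (dropped 8, 6): sum 35, len 8
→ 5: sum 40, len 9
→ 1 (dropped 3): sum 38, len 9
→ 7 (dropped 4, 0, 8): sum 33, len 7
Longest length seen: 9.

9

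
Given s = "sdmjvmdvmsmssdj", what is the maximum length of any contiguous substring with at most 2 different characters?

[s] 1 distinct, len 1
[s, d] 2 distinct, len 2
[d, m] 2 distinct, len 2
[m, j] 2 distinct, len 2
[j, v] 2 distinct, len 2
[v, m] 2 distinct, len 2
[m, d] 2 distinct, len 2
[d, v] 2 distinct, len 2
[v, m] 2 distinct, len 2
[m, s] 2 distinct, len 2
[m, s, m] 2 distinct, len 3
[m, s, m, s] 2 distinct, len 4
[m, s, m, s, s] 2 distinct, len 5
[s, s, d] 2 distinct, len 3
[d, j] 2 distinct, len 2
Longest length with ≤2 distinct: 5.

5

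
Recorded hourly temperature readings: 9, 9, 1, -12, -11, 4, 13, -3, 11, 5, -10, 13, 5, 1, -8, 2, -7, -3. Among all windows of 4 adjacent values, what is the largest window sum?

26

Each size-4 window and its sum:
(9, 9, 1, -12) → sum 7
(9, 1, -12, -11) → sum -13
(1, -12, -11, 4) → sum -18
(-12, -11, 4, 13) → sum -6
(-11, 4, 13, -3) → sum 3
(4, 13, -3, 11) → sum 25
(13, -3, 11, 5) → sum 26
(-3, 11, 5, -10) → sum 3
(11, 5, -10, 13) → sum 19
(5, -10, 13, 5) → sum 13
(-10, 13, 5, 1) → sum 9
(13, 5, 1, -8) → sum 11
(5, 1, -8, 2) → sum 0
(1, -8, 2, -7) → sum -12
(-8, 2, -7, -3) → sum -16
Largest of these is 26.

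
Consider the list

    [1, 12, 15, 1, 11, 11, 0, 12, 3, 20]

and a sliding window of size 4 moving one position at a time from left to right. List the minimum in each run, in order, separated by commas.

1, 1, 1, 0, 0, 0, 0

1 12 15 1 → min 1
12 15 1 11 → min 1
15 1 11 11 → min 1
1 11 11 0 → min 0
11 11 0 12 → min 0
11 0 12 3 → min 0
0 12 3 20 → min 0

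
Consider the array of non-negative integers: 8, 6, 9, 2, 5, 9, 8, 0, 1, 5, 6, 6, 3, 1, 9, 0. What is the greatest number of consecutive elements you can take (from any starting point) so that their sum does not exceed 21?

6

Extend to the right; shrink from the left whenever the sum exceeds 21:
add 8: [8] sum 8, len 1
add 6: [8, 6] sum 14, len 2
add 9: [6, 9] sum 15, len 2
add 2: [6, 9, 2] sum 17, len 3
add 5: [9, 2, 5] sum 16, len 3
add 9: [2, 5, 9] sum 16, len 3
add 8: [9, 8] sum 17, len 2
add 0: [9, 8, 0] sum 17, len 3
add 1: [9, 8, 0, 1] sum 18, len 4
add 5: [8, 0, 1, 5] sum 14, len 4
add 6: [8, 0, 1, 5, 6] sum 20, len 5
add 6: [0, 1, 5, 6, 6] sum 18, len 5
add 3: [0, 1, 5, 6, 6, 3] sum 21, len 6
add 1: [5, 6, 6, 3, 1] sum 21, len 5
add 9: [6, 3, 1, 9] sum 19, len 4
add 0: [6, 3, 1, 9, 0] sum 19, len 5
Longest length seen: 6.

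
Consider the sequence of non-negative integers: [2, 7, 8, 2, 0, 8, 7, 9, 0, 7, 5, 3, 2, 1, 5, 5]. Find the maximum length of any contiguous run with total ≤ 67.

[2] sum 2 len 1
[2, 7] sum 9 len 2
[2, 7, 8] sum 17 len 3
[2, 7, 8, 2] sum 19 len 4
[2, 7, 8, 2, 0] sum 19 len 5
[2, 7, 8, 2, 0, 8] sum 27 len 6
[2, 7, 8, 2, 0, 8, 7] sum 34 len 7
[2, 7, 8, 2, 0, 8, 7, 9] sum 43 len 8
[2, 7, 8, 2, 0, 8, 7, 9, 0] sum 43 len 9
[2, 7, 8, 2, 0, 8, 7, 9, 0, 7] sum 50 len 10
[2, 7, 8, 2, 0, 8, 7, 9, 0, 7, 5] sum 55 len 11
[2, 7, 8, 2, 0, 8, 7, 9, 0, 7, 5, 3] sum 58 len 12
[2, 7, 8, 2, 0, 8, 7, 9, 0, 7, 5, 3, 2] sum 60 len 13
[2, 7, 8, 2, 0, 8, 7, 9, 0, 7, 5, 3, 2, 1] sum 61 len 14
[2, 7, 8, 2, 0, 8, 7, 9, 0, 7, 5, 3, 2, 1, 5] sum 66 len 15
[8, 2, 0, 8, 7, 9, 0, 7, 5, 3, 2, 1, 5, 5] sum 62 len 14
Longest length seen: 15.

15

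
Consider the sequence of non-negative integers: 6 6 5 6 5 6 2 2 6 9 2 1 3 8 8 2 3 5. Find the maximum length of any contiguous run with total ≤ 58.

add 6: [6] sum 6, len 1
add 6: [6, 6] sum 12, len 2
add 5: [6, 6, 5] sum 17, len 3
add 6: [6, 6, 5, 6] sum 23, len 4
add 5: [6, 6, 5, 6, 5] sum 28, len 5
add 6: [6, 6, 5, 6, 5, 6] sum 34, len 6
add 2: [6, 6, 5, 6, 5, 6, 2] sum 36, len 7
add 2: [6, 6, 5, 6, 5, 6, 2, 2] sum 38, len 8
add 6: [6, 6, 5, 6, 5, 6, 2, 2, 6] sum 44, len 9
add 9: [6, 6, 5, 6, 5, 6, 2, 2, 6, 9] sum 53, len 10
add 2: [6, 6, 5, 6, 5, 6, 2, 2, 6, 9, 2] sum 55, len 11
add 1: [6, 6, 5, 6, 5, 6, 2, 2, 6, 9, 2, 1] sum 56, len 12
add 3: [6, 5, 6, 5, 6, 2, 2, 6, 9, 2, 1, 3] sum 53, len 12
add 8: [5, 6, 5, 6, 2, 2, 6, 9, 2, 1, 3, 8] sum 55, len 12
add 8: [6, 5, 6, 2, 2, 6, 9, 2, 1, 3, 8, 8] sum 58, len 12
add 2: [5, 6, 2, 2, 6, 9, 2, 1, 3, 8, 8, 2] sum 54, len 12
add 3: [5, 6, 2, 2, 6, 9, 2, 1, 3, 8, 8, 2, 3] sum 57, len 13
add 5: [6, 2, 2, 6, 9, 2, 1, 3, 8, 8, 2, 3, 5] sum 57, len 13
Longest length seen: 13.

13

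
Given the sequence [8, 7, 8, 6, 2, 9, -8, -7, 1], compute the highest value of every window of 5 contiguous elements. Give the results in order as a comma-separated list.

8, 9, 9, 9, 9

8 7 8 6 2 → max 8
7 8 6 2 9 → max 9
8 6 2 9 -8 → max 9
6 2 9 -8 -7 → max 9
2 9 -8 -7 1 → max 9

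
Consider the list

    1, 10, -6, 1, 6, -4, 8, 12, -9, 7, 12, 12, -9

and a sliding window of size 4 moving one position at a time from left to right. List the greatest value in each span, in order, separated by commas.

10, 10, 6, 8, 12, 12, 12, 12, 12, 12

(1, 10, -6, 1) → max 10
(10, -6, 1, 6) → max 10
(-6, 1, 6, -4) → max 6
(1, 6, -4, 8) → max 8
(6, -4, 8, 12) → max 12
(-4, 8, 12, -9) → max 12
(8, 12, -9, 7) → max 12
(12, -9, 7, 12) → max 12
(-9, 7, 12, 12) → max 12
(7, 12, 12, -9) → max 12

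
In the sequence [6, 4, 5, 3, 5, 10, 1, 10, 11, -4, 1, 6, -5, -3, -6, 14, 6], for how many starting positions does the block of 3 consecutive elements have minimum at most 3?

(6, 4, 5) → min 4
(4, 5, 3) → min 3  ≤ 3 ✓
(5, 3, 5) → min 3  ≤ 3 ✓
(3, 5, 10) → min 3  ≤ 3 ✓
(5, 10, 1) → min 1  ≤ 3 ✓
(10, 1, 10) → min 1  ≤ 3 ✓
(1, 10, 11) → min 1  ≤ 3 ✓
(10, 11, -4) → min -4  ≤ 3 ✓
(11, -4, 1) → min -4  ≤ 3 ✓
(-4, 1, 6) → min -4  ≤ 3 ✓
(1, 6, -5) → min -5  ≤ 3 ✓
(6, -5, -3) → min -5  ≤ 3 ✓
(-5, -3, -6) → min -6  ≤ 3 ✓
(-3, -6, 14) → min -6  ≤ 3 ✓
(-6, 14, 6) → min -6  ≤ 3 ✓
14 windows satisfy the condition.

14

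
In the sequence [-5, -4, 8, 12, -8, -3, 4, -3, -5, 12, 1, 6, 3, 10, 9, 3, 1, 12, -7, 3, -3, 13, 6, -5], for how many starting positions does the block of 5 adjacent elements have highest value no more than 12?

[-5, -4, 8, 12, -8] → max 12  ≤ 12 ✓
[-4, 8, 12, -8, -3] → max 12  ≤ 12 ✓
[8, 12, -8, -3, 4] → max 12  ≤ 12 ✓
[12, -8, -3, 4, -3] → max 12  ≤ 12 ✓
[-8, -3, 4, -3, -5] → max 4  ≤ 12 ✓
[-3, 4, -3, -5, 12] → max 12  ≤ 12 ✓
[4, -3, -5, 12, 1] → max 12  ≤ 12 ✓
[-3, -5, 12, 1, 6] → max 12  ≤ 12 ✓
[-5, 12, 1, 6, 3] → max 12  ≤ 12 ✓
[12, 1, 6, 3, 10] → max 12  ≤ 12 ✓
[1, 6, 3, 10, 9] → max 10  ≤ 12 ✓
[6, 3, 10, 9, 3] → max 10  ≤ 12 ✓
[3, 10, 9, 3, 1] → max 10  ≤ 12 ✓
[10, 9, 3, 1, 12] → max 12  ≤ 12 ✓
[9, 3, 1, 12, -7] → max 12  ≤ 12 ✓
[3, 1, 12, -7, 3] → max 12  ≤ 12 ✓
[1, 12, -7, 3, -3] → max 12  ≤ 12 ✓
[12, -7, 3, -3, 13] → max 13
[-7, 3, -3, 13, 6] → max 13
[3, -3, 13, 6, -5] → max 13
17 windows satisfy the condition.

17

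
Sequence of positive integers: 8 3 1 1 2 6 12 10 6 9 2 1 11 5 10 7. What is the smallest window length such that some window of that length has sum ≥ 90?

Extend right; whenever the sum reaches 90, record the length and shrink from the left:
add 8: running sum 8 < 90
add 3: running sum 11 < 90
add 1: running sum 12 < 90
add 1: running sum 13 < 90
add 2: running sum 15 < 90
add 6: running sum 21 < 90
add 12: running sum 33 < 90
add 10: running sum 43 < 90
add 6: running sum 49 < 90
add 9: running sum 58 < 90
add 2: running sum 60 < 90
add 1: running sum 61 < 90
add 11: running sum 72 < 90
add 5: running sum 77 < 90
add 10: running sum 87 < 90
end 15: [8, 3, 1, 1, 2, 6, 12, 10, 6, 9, 2, 1, 11, 5, 10, 7] sum 94, len 16
Shortest qualifying length: 16.

16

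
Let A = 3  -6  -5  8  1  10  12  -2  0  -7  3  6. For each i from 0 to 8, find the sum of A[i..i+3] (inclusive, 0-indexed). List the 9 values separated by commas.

0, -2, 14, 31, 21, 20, 3, -6, 2

3 -6 -5 8 → sum 0
-6 -5 8 1 → sum -2
-5 8 1 10 → sum 14
8 1 10 12 → sum 31
1 10 12 -2 → sum 21
10 12 -2 0 → sum 20
12 -2 0 -7 → sum 3
-2 0 -7 3 → sum -6
0 -7 3 6 → sum 2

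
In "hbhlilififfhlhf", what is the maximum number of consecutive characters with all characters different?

4

add h: [h] len 1
add b: [h, b] len 2
add h (repeat h, move left end past it): [b, h] len 2
add l: [b, h, l] len 3
add i: [b, h, l, i] len 4
add l (repeat l, move left end past it): [i, l] len 2
add i (repeat i, move left end past it): [l, i] len 2
add f: [l, i, f] len 3
add i (repeat i, move left end past it): [f, i] len 2
add f (repeat f, move left end past it): [i, f] len 2
add f (repeat f, move left end past it): [f] len 1
add h: [f, h] len 2
add l: [f, h, l] len 3
add h (repeat h, move left end past it): [l, h] len 2
add f: [l, h, f] len 3
Longest all-distinct length: 4.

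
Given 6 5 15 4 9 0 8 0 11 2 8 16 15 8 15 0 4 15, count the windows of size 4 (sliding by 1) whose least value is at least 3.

(6, 5, 15, 4) → min 4  ≥ 3 ✓
(5, 15, 4, 9) → min 4  ≥ 3 ✓
(15, 4, 9, 0) → min 0
(4, 9, 0, 8) → min 0
(9, 0, 8, 0) → min 0
(0, 8, 0, 11) → min 0
(8, 0, 11, 2) → min 0
(0, 11, 2, 8) → min 0
(11, 2, 8, 16) → min 2
(2, 8, 16, 15) → min 2
(8, 16, 15, 8) → min 8  ≥ 3 ✓
(16, 15, 8, 15) → min 8  ≥ 3 ✓
(15, 8, 15, 0) → min 0
(8, 15, 0, 4) → min 0
(15, 0, 4, 15) → min 0
4 windows satisfy the condition.

4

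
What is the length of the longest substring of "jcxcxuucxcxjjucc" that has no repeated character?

[j] len 1
[j, c] len 2
[j, c, x] len 3
[x, c] len 2
[c, x] len 2
[c, x, u] len 3
[u] len 1
[u, c] len 2
[u, c, x] len 3
[x, c] len 2
[c, x] len 2
[c, x, j] len 3
[j] len 1
[j, u] len 2
[j, u, c] len 3
[c] len 1
Longest all-distinct length: 3.

3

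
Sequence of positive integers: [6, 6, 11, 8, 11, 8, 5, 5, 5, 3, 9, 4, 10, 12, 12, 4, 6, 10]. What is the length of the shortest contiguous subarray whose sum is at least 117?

Extend right; whenever the sum reaches 117, record the length and shrink from the left:
add 6: running sum 6 < 117
add 6: running sum 12 < 117
add 11: running sum 23 < 117
add 8: running sum 31 < 117
add 11: running sum 42 < 117
add 8: running sum 50 < 117
add 5: running sum 55 < 117
add 5: running sum 60 < 117
add 5: running sum 65 < 117
add 3: running sum 68 < 117
add 9: running sum 77 < 117
add 4: running sum 81 < 117
add 10: running sum 91 < 117
add 12: running sum 103 < 117
add 12: running sum 115 < 117
add 4: shortest ending here [6, 6, 11, 8, 11, 8, 5, 5, 5, 3, 9, 4, 10, 12, 12, 4] sum 119, len 16
add 6: shortest ending here [6, 11, 8, 11, 8, 5, 5, 5, 3, 9, 4, 10, 12, 12, 4, 6] sum 119, len 16
add 10: shortest ending here [11, 8, 11, 8, 5, 5, 5, 3, 9, 4, 10, 12, 12, 4, 6, 10] sum 123, len 16
Shortest qualifying length: 16.

16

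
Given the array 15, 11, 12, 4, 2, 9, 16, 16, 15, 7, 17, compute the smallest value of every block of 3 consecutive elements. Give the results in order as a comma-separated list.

11, 4, 2, 2, 2, 9, 15, 7, 7

(15, 11, 12) → min 11
(11, 12, 4) → min 4
(12, 4, 2) → min 2
(4, 2, 9) → min 2
(2, 9, 16) → min 2
(9, 16, 16) → min 9
(16, 16, 15) → min 15
(16, 15, 7) → min 7
(15, 7, 17) → min 7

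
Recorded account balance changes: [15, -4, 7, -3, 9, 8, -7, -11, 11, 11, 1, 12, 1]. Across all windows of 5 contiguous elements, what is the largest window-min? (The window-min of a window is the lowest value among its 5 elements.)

1

[15, -4, 7, -3, 9] → min -4
[-4, 7, -3, 9, 8] → min -4
[7, -3, 9, 8, -7] → min -7
[-3, 9, 8, -7, -11] → min -11
[9, 8, -7, -11, 11] → min -11
[8, -7, -11, 11, 11] → min -11
[-7, -11, 11, 11, 1] → min -11
[-11, 11, 11, 1, 12] → min -11
[11, 11, 1, 12, 1] → min 1
Largest of these is 1.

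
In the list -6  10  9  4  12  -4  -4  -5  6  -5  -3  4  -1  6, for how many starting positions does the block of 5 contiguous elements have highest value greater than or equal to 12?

[-6, 10, 9, 4, 12] → max 12  ≥ 12 ✓
[10, 9, 4, 12, -4] → max 12  ≥ 12 ✓
[9, 4, 12, -4, -4] → max 12  ≥ 12 ✓
[4, 12, -4, -4, -5] → max 12  ≥ 12 ✓
[12, -4, -4, -5, 6] → max 12  ≥ 12 ✓
[-4, -4, -5, 6, -5] → max 6
[-4, -5, 6, -5, -3] → max 6
[-5, 6, -5, -3, 4] → max 6
[6, -5, -3, 4, -1] → max 6
[-5, -3, 4, -1, 6] → max 6
5 windows satisfy the condition.

5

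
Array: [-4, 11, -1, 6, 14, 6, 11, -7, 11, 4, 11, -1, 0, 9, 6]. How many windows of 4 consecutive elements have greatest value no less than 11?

11

(-4, 11, -1, 6) → max 11  ≥ 11 ✓
(11, -1, 6, 14) → max 14  ≥ 11 ✓
(-1, 6, 14, 6) → max 14  ≥ 11 ✓
(6, 14, 6, 11) → max 14  ≥ 11 ✓
(14, 6, 11, -7) → max 14  ≥ 11 ✓
(6, 11, -7, 11) → max 11  ≥ 11 ✓
(11, -7, 11, 4) → max 11  ≥ 11 ✓
(-7, 11, 4, 11) → max 11  ≥ 11 ✓
(11, 4, 11, -1) → max 11  ≥ 11 ✓
(4, 11, -1, 0) → max 11  ≥ 11 ✓
(11, -1, 0, 9) → max 11  ≥ 11 ✓
(-1, 0, 9, 6) → max 9
11 windows satisfy the condition.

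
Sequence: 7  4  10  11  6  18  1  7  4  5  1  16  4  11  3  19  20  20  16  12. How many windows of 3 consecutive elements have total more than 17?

7 4 10 → sum 21  > 17 ✓
4 10 11 → sum 25  > 17 ✓
10 11 6 → sum 27  > 17 ✓
11 6 18 → sum 35  > 17 ✓
6 18 1 → sum 25  > 17 ✓
18 1 7 → sum 26  > 17 ✓
1 7 4 → sum 12
7 4 5 → sum 16
4 5 1 → sum 10
5 1 16 → sum 22  > 17 ✓
1 16 4 → sum 21  > 17 ✓
16 4 11 → sum 31  > 17 ✓
4 11 3 → sum 18  > 17 ✓
11 3 19 → sum 33  > 17 ✓
3 19 20 → sum 42  > 17 ✓
19 20 20 → sum 59  > 17 ✓
20 20 16 → sum 56  > 17 ✓
20 16 12 → sum 48  > 17 ✓
15 windows satisfy the condition.

15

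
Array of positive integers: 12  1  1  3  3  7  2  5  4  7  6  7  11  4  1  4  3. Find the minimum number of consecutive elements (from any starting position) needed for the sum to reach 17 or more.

add 12: running sum 12 < 17
add 1: running sum 13 < 17
add 1: running sum 14 < 17
add 3: shortest ending here [12, 1, 1, 3] sum 17, len 4
add 3: shortest ending here [12, 1, 1, 3, 3] sum 20, len 5
add 7: shortest ending here [12, 1, 1, 3, 3, 7] sum 27, len 6
add 2: shortest ending here [1, 1, 3, 3, 7, 2] sum 17, len 6
add 5: shortest ending here [3, 7, 2, 5] sum 17, len 4
add 4: shortest ending here [7, 2, 5, 4] sum 18, len 4
add 7: shortest ending here [2, 5, 4, 7] sum 18, len 4
add 6: shortest ending here [4, 7, 6] sum 17, len 3
add 7: shortest ending here [7, 6, 7] sum 20, len 3
add 11: shortest ending here [7, 11] sum 18, len 2
add 4: shortest ending here [7, 11, 4] sum 22, len 3
add 1: shortest ending here [7, 11, 4, 1] sum 23, len 4
add 4: shortest ending here [11, 4, 1, 4] sum 20, len 4
add 3: shortest ending here [11, 4, 1, 4, 3] sum 23, len 5
Shortest qualifying length: 2.

2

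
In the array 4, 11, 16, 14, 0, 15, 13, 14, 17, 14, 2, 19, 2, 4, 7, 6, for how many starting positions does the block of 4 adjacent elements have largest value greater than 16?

4 11 16 14 → max 16
11 16 14 0 → max 16
16 14 0 15 → max 16
14 0 15 13 → max 15
0 15 13 14 → max 15
15 13 14 17 → max 17  > 16 ✓
13 14 17 14 → max 17  > 16 ✓
14 17 14 2 → max 17  > 16 ✓
17 14 2 19 → max 19  > 16 ✓
14 2 19 2 → max 19  > 16 ✓
2 19 2 4 → max 19  > 16 ✓
19 2 4 7 → max 19  > 16 ✓
2 4 7 6 → max 7
7 windows satisfy the condition.

7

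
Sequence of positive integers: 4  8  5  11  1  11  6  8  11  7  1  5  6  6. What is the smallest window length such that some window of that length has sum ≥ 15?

2

add 4: running sum 4 < 15
add 8: running sum 12 < 15
end 2: [4, 8, 5] sum 17, len 3
end 3: [5, 11] sum 16, len 2
end 4: [5, 11, 1] sum 17, len 3
end 5: [11, 1, 11] sum 23, len 3
end 6: [11, 6] sum 17, len 2
end 7: [11, 6, 8] sum 25, len 3
end 8: [8, 11] sum 19, len 2
end 9: [11, 7] sum 18, len 2
end 10: [11, 7, 1] sum 19, len 3
end 11: [11, 7, 1, 5] sum 24, len 4
end 12: [7, 1, 5, 6] sum 19, len 4
end 13: [5, 6, 6] sum 17, len 3
Shortest qualifying length: 2.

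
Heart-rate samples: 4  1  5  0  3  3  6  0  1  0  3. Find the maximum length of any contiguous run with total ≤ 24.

10

Extend to the right; shrink from the left whenever the sum exceeds 24:
→ 4: sum 4, len 1
→ 1: sum 5, len 2
→ 5: sum 10, len 3
→ 0: sum 10, len 4
→ 3: sum 13, len 5
→ 3: sum 16, len 6
→ 6: sum 22, len 7
→ 0: sum 22, len 8
→ 1: sum 23, len 9
→ 0: sum 23, len 10
→ 3 (dropped 4): sum 22, len 10
Longest length seen: 10.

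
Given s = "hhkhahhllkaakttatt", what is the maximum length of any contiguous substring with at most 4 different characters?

13

Extend right; when distinct count exceeds 4, shrink from the left:
add h: window [h] (1 distinct), len 1
add h: window [h, h] (1 distinct), len 2
add k: window [h, h, k] (2 distinct), len 3
add h: window [h, h, k, h] (2 distinct), len 4
add a: window [h, h, k, h, a] (3 distinct), len 5
add h: window [h, h, k, h, a, h] (3 distinct), len 6
add h: window [h, h, k, h, a, h, h] (3 distinct), len 7
add l: window [h, h, k, h, a, h, h, l] (4 distinct), len 8
add l: window [h, h, k, h, a, h, h, l, l] (4 distinct), len 9
add k: window [h, h, k, h, a, h, h, l, l, k] (4 distinct), len 10
add a: window [h, h, k, h, a, h, h, l, l, k, a] (4 distinct), len 11
add a: window [h, h, k, h, a, h, h, l, l, k, a, a] (4 distinct), len 12
add k: window [h, h, k, h, a, h, h, l, l, k, a, a, k] (4 distinct), len 13
add t: window [l, l, k, a, a, k, t] (4 distinct), len 7
add t: window [l, l, k, a, a, k, t, t] (4 distinct), len 8
add a: window [l, l, k, a, a, k, t, t, a] (4 distinct), len 9
add t: window [l, l, k, a, a, k, t, t, a, t] (4 distinct), len 10
add t: window [l, l, k, a, a, k, t, t, a, t, t] (4 distinct), len 11
Longest length with ≤4 distinct: 13.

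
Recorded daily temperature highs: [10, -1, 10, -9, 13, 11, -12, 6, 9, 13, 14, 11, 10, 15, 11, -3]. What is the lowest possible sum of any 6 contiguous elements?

Window sums for each of the 11 positions:
10 -1 10 -9 13 11 → sum 34
-1 10 -9 13 11 -12 → sum 12
10 -9 13 11 -12 6 → sum 19
-9 13 11 -12 6 9 → sum 18
13 11 -12 6 9 13 → sum 40
11 -12 6 9 13 14 → sum 41
-12 6 9 13 14 11 → sum 41
6 9 13 14 11 10 → sum 63
9 13 14 11 10 15 → sum 72
13 14 11 10 15 11 → sum 74
14 11 10 15 11 -3 → sum 58
Lowest of these is 12.

12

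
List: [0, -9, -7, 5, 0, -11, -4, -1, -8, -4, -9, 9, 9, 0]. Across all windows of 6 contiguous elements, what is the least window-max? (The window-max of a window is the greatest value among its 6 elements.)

Each size-6 window and its max:
0 -9 -7 5 0 -11 → max 5
-9 -7 5 0 -11 -4 → max 5
-7 5 0 -11 -4 -1 → max 5
5 0 -11 -4 -1 -8 → max 5
0 -11 -4 -1 -8 -4 → max 0
-11 -4 -1 -8 -4 -9 → max -1
-4 -1 -8 -4 -9 9 → max 9
-1 -8 -4 -9 9 9 → max 9
-8 -4 -9 9 9 0 → max 9
Least of these is -1.

-1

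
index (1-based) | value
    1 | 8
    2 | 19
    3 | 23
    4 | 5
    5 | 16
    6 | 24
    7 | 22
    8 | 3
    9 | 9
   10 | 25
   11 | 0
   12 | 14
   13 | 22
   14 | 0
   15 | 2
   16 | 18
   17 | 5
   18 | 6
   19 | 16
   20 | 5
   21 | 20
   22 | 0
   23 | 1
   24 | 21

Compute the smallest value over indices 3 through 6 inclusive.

Elements at indices 3..6: 23, 5, 16, 24
min(23, 5, 16, 24) = 5

5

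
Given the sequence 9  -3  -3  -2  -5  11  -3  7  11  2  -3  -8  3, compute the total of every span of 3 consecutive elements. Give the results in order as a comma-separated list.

(9, -3, -3) → sum 3
(-3, -3, -2) → sum -8
(-3, -2, -5) → sum -10
(-2, -5, 11) → sum 4
(-5, 11, -3) → sum 3
(11, -3, 7) → sum 15
(-3, 7, 11) → sum 15
(7, 11, 2) → sum 20
(11, 2, -3) → sum 10
(2, -3, -8) → sum -9
(-3, -8, 3) → sum -8

3, -8, -10, 4, 3, 15, 15, 20, 10, -9, -8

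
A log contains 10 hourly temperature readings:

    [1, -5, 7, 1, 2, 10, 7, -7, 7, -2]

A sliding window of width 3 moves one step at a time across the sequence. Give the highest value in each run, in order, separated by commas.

7, 7, 7, 10, 10, 10, 7, 7

Sliding a size-3 window across the 10 values:
[1, -5, 7] → max 7
[-5, 7, 1] → max 7
[7, 1, 2] → max 7
[1, 2, 10] → max 10
[2, 10, 7] → max 10
[10, 7, -7] → max 10
[7, -7, 7] → max 7
[-7, 7, -2] → max 7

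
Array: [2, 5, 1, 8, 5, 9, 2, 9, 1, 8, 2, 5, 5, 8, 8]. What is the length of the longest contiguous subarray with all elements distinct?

[2] len 1
[2, 5] len 2
[2, 5, 1] len 3
[2, 5, 1, 8] len 4
[1, 8, 5] len 3
[1, 8, 5, 9] len 4
[1, 8, 5, 9, 2] len 5
[2, 9] len 2
[2, 9, 1] len 3
[2, 9, 1, 8] len 4
[9, 1, 8, 2] len 4
[9, 1, 8, 2, 5] len 5
[5] len 1
[5, 8] len 2
[8] len 1
Longest all-distinct length: 5.

5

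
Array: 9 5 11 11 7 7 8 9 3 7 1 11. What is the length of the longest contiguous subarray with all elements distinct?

6

add 9: [9] len 1
add 5: [9, 5] len 2
add 11: [9, 5, 11] len 3
add 11 (repeat 11, move left end past it): [11] len 1
add 7: [11, 7] len 2
add 7 (repeat 7, move left end past it): [7] len 1
add 8: [7, 8] len 2
add 9: [7, 8, 9] len 3
add 3: [7, 8, 9, 3] len 4
add 7 (repeat 7, move left end past it): [8, 9, 3, 7] len 4
add 1: [8, 9, 3, 7, 1] len 5
add 11: [8, 9, 3, 7, 1, 11] len 6
Longest all-distinct length: 6.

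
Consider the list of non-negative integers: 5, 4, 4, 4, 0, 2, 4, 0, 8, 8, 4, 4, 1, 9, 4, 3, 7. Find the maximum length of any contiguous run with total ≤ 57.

add 5: [5] sum 5, len 1
add 4: [5, 4] sum 9, len 2
add 4: [5, 4, 4] sum 13, len 3
add 4: [5, 4, 4, 4] sum 17, len 4
add 0: [5, 4, 4, 4, 0] sum 17, len 5
add 2: [5, 4, 4, 4, 0, 2] sum 19, len 6
add 4: [5, 4, 4, 4, 0, 2, 4] sum 23, len 7
add 0: [5, 4, 4, 4, 0, 2, 4, 0] sum 23, len 8
add 8: [5, 4, 4, 4, 0, 2, 4, 0, 8] sum 31, len 9
add 8: [5, 4, 4, 4, 0, 2, 4, 0, 8, 8] sum 39, len 10
add 4: [5, 4, 4, 4, 0, 2, 4, 0, 8, 8, 4] sum 43, len 11
add 4: [5, 4, 4, 4, 0, 2, 4, 0, 8, 8, 4, 4] sum 47, len 12
add 1: [5, 4, 4, 4, 0, 2, 4, 0, 8, 8, 4, 4, 1] sum 48, len 13
add 9: [5, 4, 4, 4, 0, 2, 4, 0, 8, 8, 4, 4, 1, 9] sum 57, len 14
add 4: [4, 4, 4, 0, 2, 4, 0, 8, 8, 4, 4, 1, 9, 4] sum 56, len 14
add 3: [4, 4, 0, 2, 4, 0, 8, 8, 4, 4, 1, 9, 4, 3] sum 55, len 14
add 7: [0, 2, 4, 0, 8, 8, 4, 4, 1, 9, 4, 3, 7] sum 54, len 13
Longest length seen: 14.

14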